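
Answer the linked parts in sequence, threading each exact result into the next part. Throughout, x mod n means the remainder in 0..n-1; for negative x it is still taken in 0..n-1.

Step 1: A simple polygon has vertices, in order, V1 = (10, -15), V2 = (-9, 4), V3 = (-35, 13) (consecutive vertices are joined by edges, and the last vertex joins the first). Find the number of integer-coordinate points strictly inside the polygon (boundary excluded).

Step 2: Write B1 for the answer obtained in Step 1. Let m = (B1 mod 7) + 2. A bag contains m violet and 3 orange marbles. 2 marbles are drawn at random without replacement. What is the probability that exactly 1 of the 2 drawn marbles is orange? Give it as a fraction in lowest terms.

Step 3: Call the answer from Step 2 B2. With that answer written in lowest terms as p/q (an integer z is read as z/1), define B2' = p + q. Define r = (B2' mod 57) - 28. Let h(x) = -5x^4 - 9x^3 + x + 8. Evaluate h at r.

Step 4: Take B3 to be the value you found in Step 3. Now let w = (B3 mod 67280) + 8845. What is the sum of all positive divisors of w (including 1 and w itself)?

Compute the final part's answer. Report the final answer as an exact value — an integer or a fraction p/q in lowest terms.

77112

Step 1: cross terms: (10*4 - -9*-15)=-95, (-9*13 - -35*4)=23, (-35*-15 - 10*13)=395; twice the area = |323| = 323; area = 323/2; boundary points = 19 + 1 + 1 = 21; strictly interior points = area - boundary/2 + 1 = 152; answer 152
Step 2: B1 = 152; m = 7; total draws C(10,2) = 45; favorable C(3,1)*C(7,1) = 21; P = 7/15; answer 7/15
Step 3: B2 = 7/15; threaded value p + q = 22; r = -6; -5*(-6)^4 - 9*(-6)^3 + 1*(-6)^1 + 8 = (-6480) + (1944) + (-6) + (8) = -4534; answer -4534
Step 4: B3 = -4534; w = 71591; 71591 = 13 * 5507; sigma = (1 + 13) * (1 + 5507) = 14 * 5508 = 77112; answer 77112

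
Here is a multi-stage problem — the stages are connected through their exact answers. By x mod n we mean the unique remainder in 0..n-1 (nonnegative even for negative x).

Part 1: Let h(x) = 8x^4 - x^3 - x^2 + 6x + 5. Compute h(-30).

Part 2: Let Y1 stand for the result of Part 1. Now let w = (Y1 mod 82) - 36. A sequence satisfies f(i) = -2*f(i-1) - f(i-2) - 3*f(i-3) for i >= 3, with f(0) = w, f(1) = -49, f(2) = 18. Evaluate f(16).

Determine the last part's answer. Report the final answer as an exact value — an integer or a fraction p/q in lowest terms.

Part 1: 8*(-30)^4 - 1*(-30)^3 - 1*(-30)^2 + 6*(-30)^1 + 5 = (6480000) + (27000) + (-900) + (-180) + (5) = 6505925; answer 6505925
Part 2: Y1 = 6505925; w = 9; f(3) = -2*(18) - 1*(-49) - 3*(9) = -14; iterating: f(3)=-14, f(4)=157, f(5)=-354, f(6)=593, f(7)=-1303, f(8)=3075, f(9)=-6626, f(10)=14086, f(11)=-30771, f(12)=67334, f(13)=-146155, f(14)=317289, f(15)=-690425, f(16)=1502026; answer 1502026

1502026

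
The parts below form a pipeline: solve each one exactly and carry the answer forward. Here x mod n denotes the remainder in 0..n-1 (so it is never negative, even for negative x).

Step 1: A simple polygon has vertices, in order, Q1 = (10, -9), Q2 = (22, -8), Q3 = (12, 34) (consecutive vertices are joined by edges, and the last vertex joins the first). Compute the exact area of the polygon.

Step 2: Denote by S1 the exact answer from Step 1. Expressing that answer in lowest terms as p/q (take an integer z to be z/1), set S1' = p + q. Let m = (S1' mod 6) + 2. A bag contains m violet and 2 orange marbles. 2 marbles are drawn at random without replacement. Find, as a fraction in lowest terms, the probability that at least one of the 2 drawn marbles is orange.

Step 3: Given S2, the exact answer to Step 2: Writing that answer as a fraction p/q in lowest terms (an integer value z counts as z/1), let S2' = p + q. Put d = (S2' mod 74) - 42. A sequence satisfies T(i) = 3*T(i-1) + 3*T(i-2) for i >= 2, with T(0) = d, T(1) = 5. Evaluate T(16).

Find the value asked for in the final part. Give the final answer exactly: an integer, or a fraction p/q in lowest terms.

Step 1: cross terms: (10*-8 - 22*-9)=118, (22*34 - 12*-8)=844, (12*-9 - 10*34)=-448; twice the area = |514| = 514; area = 257; answer 257
Step 2: S1 = 257; threaded value p + q = 258; m = 2; total draws C(4,2) = 6; complement C(2,2) = 1; favorable 6 - 1 = 5; P = 5/6; answer 5/6
Step 3: S2 = 5/6; threaded value p + q = 11; d = -31; T(2) = 3*(5) + 3*(-31) = -78; iterating: T(2)=-78, T(3)=-219, T(4)=-891, T(5)=-3330, T(6)=-12663, T(7)=-47979, T(8)=-181926, T(9)=-689715, T(10)=-2614923, T(11)=-9913914, T(12)=-37586511, T(13)=-142501275, T(14)=-540263358, T(15)=-2048293899, T(16)=-7765671771; answer -7765671771

-7765671771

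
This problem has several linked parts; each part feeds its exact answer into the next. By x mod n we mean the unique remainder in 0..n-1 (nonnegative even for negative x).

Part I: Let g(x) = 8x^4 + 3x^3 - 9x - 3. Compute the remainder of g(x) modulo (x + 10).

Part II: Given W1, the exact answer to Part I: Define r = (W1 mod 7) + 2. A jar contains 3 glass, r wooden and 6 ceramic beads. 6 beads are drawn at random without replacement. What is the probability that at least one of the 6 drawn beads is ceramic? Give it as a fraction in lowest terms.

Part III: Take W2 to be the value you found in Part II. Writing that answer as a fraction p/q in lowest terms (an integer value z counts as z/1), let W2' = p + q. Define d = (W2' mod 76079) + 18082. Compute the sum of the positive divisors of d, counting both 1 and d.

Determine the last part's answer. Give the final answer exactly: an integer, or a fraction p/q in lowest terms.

Part I: remainder = value at the root: 8*(-10)^4 + 3*(-10)^3 - 9*(-10)^1 - 3 = (80000) + (-3000) + (90) + (-3) = 77087; answer 77087
Part II: W1 = 77087; r = 5; total draws C(14,6) = 3003; complement C(8,6) = 28; favorable 3003 - 28 = 2975; P = 425/429; answer 425/429
Part III: W2 = 425/429; threaded value p + q = 854; d = 18936; 18936 = 2^3 * 3^2 * 263; sigma = (1 + 2 + 4 + 8) * (1 + 3 + 9) * (1 + 263) = 15 * 13 * 264 = 51480; answer 51480

51480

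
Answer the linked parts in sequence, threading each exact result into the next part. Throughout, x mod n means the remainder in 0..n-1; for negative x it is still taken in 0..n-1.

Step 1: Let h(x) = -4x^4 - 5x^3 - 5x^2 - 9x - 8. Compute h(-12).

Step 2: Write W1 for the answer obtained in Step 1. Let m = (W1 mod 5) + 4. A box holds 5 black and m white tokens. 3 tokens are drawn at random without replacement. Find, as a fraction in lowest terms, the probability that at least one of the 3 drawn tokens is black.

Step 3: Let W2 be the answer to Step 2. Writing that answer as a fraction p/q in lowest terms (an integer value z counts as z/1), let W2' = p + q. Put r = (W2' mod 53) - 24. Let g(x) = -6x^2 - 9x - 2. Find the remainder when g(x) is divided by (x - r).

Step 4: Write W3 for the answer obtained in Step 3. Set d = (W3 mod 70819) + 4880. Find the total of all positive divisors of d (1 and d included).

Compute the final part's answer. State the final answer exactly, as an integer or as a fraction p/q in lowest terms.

6512

Step 1: -4*(-12)^4 - 5*(-12)^3 - 5*(-12)^2 - 9*(-12)^1 - 8 = (-82944) + (8640) + (-720) + (108) + (-8) = -74924; answer -74924
Step 2: W1 = -74924; m = 5; total draws C(10,3) = 120; complement C(5,3) = 10; favorable 120 - 10 = 110; P = 11/12; answer 11/12
Step 3: W2 = 11/12; threaded value p + q = 23; r = -1; remainder = value at the root: -6*(-1)^2 - 9*(-1)^1 - 2 = (-6) + (9) + (-2) = 1; answer 1
Step 4: W3 = 1; d = 4881; 4881 = 3 * 1627; sigma = (1 + 3) * (1 + 1627) = 4 * 1628 = 6512; answer 6512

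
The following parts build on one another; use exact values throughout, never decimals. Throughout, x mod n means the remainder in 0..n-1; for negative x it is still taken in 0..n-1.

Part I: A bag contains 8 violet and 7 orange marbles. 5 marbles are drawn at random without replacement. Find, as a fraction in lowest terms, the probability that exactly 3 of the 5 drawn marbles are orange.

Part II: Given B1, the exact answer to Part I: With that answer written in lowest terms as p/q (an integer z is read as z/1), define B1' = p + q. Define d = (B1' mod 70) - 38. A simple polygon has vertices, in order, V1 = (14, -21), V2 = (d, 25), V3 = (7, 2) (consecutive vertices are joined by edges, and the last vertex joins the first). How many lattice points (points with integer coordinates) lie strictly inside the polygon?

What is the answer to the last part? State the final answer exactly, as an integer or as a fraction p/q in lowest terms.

333

Part I: total draws C(15,5) = 3003; favorable C(7,3)*C(8,2) = 980; P = 140/429; answer 140/429
Part II: B1 = 140/429; threaded value p + q = 569; d = -29; cross terms: (14*25 - -29*-21)=-259, (-29*2 - 7*25)=-233, (7*-21 - 14*2)=-175; twice the area = |-667| = 667; area = 667/2; boundary points = 1 + 1 + 1 = 3; strictly interior points = area - boundary/2 + 1 = 333; answer 333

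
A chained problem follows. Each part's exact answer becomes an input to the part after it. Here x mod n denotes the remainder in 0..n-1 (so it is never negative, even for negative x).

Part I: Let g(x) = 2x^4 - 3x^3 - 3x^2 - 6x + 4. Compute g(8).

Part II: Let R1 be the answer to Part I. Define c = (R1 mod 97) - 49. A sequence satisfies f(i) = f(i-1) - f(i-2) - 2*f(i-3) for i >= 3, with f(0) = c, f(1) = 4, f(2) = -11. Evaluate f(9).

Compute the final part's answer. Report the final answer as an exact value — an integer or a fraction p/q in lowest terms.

Part I: 2*(8)^4 - 3*(8)^3 - 3*(8)^2 - 6*(8)^1 + 4 = (8192) + (-1536) + (-192) + (-48) + (4) = 6420; answer 6420
Part II: R1 = 6420; c = -31; f(3) = 1*(-11) - 1*(4) - 2*(-31) = 47; iterating: f(3)=47, f(4)=50, f(5)=25, f(6)=-119, f(7)=-244, f(8)=-175, f(9)=307; answer 307

307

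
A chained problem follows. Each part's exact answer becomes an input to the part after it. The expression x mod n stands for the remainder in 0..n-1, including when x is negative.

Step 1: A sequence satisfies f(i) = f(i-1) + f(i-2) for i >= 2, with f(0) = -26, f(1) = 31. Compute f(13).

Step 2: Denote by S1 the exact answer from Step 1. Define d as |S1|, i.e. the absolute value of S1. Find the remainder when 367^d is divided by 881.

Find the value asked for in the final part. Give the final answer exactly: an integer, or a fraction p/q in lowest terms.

Step 1: f(2) = 1*(31) + 1*(-26) = 5; iterating: f(2)=5, f(3)=36, f(4)=41, f(5)=77, f(6)=118, f(7)=195, f(8)=313, f(9)=508, f(10)=821, f(11)=1329, f(12)=2150, f(13)=3479; answer 3479
Step 2: S1 = 3479; d = 3479; squarings mod 881: 367^1=367, 367^2=777, 367^4=244, 367^8=509, 367^16=67, 367^32=84, 367^64=8, 367^128=64, 367^256=572, 367^512=333, 367^1024=764, 367^2048=474; 367^3479 = 367^1 * 367^2 * 367^4 * 367^16 * 367^128 * 367^256 * 367^1024 * 367^2048 = 384 (mod 881); answer 384

384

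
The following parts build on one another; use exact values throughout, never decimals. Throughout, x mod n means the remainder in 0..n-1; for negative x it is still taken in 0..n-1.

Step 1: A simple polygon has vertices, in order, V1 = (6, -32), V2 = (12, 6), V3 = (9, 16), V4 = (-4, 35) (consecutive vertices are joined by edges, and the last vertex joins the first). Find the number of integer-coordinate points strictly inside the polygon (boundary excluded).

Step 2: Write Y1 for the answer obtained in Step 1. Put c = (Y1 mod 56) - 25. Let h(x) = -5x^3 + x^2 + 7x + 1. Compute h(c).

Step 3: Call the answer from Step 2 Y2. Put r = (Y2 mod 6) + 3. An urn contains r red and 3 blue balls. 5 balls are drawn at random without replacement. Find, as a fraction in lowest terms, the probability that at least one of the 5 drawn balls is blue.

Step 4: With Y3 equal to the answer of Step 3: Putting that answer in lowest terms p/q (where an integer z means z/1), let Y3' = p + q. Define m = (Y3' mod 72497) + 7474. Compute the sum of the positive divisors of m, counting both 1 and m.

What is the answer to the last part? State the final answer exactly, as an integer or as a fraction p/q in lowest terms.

Step 1: cross terms: (6*6 - 12*-32)=420, (12*16 - 9*6)=138, (9*35 - -4*16)=379, (-4*-32 - 6*35)=-82; twice the area = |855| = 855; area = 855/2; boundary points = 2 + 1 + 1 + 1 = 5; strictly interior points = area - boundary/2 + 1 = 426; answer 426
Step 2: Y1 = 426; c = 9; -5*(9)^3 + 1*(9)^2 + 7*(9)^1 + 1 = (-3645) + (81) + (63) + (1) = -3500; answer -3500
Step 3: Y2 = -3500; r = 7; total draws C(10,5) = 252; complement C(7,5) = 21; favorable 252 - 21 = 231; P = 11/12; answer 11/12
Step 4: Y3 = 11/12; threaded value p + q = 23; m = 7497; 7497 = 3^2 * 7^2 * 17; sigma = (1 + 3 + 9) * (1 + 7 + 49) * (1 + 17) = 13 * 57 * 18 = 13338; answer 13338

13338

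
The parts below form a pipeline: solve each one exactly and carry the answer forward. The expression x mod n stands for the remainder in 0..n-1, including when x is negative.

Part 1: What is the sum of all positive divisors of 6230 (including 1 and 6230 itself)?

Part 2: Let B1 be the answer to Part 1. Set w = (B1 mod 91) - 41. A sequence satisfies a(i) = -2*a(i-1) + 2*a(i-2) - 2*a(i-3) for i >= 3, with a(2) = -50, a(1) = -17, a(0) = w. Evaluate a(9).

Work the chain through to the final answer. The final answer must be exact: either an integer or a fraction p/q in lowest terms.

47200

Part 1: 6230 = 2 * 5 * 7 * 89; sigma = (1 + 2) * (1 + 5) * (1 + 7) * (1 + 89) = 3 * 6 * 8 * 90 = 12960; answer 12960
Part 2: B1 = 12960; w = -3; a(3) = -2*(-50) + 2*(-17) - 2*(-3) = 72; iterating: a(3)=72, a(4)=-210, a(5)=664, a(6)=-1892, a(7)=5532, a(8)=-16176, a(9)=47200; answer 47200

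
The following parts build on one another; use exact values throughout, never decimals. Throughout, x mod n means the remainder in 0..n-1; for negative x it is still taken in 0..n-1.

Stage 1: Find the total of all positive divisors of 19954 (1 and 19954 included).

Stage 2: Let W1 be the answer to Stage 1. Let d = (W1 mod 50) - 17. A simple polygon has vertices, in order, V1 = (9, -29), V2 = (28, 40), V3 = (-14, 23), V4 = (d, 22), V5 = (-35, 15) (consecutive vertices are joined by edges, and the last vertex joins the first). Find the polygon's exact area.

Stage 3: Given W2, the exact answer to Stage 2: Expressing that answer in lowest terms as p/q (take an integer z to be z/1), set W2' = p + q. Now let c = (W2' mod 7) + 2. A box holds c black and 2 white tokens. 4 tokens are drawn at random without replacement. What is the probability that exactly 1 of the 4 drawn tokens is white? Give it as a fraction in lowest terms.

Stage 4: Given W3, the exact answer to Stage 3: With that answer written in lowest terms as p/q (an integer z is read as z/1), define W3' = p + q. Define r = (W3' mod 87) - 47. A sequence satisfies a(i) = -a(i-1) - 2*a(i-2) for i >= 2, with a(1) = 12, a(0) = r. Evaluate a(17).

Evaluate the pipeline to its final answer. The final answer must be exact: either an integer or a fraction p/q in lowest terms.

-2886

Stage 1: 19954 = 2 * 11 * 907; sigma = (1 + 2) * (1 + 11) * (1 + 907) = 3 * 12 * 908 = 32688; answer 32688
Stage 2: W1 = 32688; d = 21; cross terms: (9*40 - 28*-29)=1172, (28*23 - -14*40)=1204, (-14*22 - 21*23)=-791, (21*15 - -35*22)=1085, (-35*-29 - 9*15)=880; twice the area = |3550| = 3550; area = 1775; answer 1775
Stage 3: W2 = 1775; threaded value p + q = 1776; c = 7; total draws C(9,4) = 126; favorable C(2,1)*C(7,3) = 70; P = 5/9; answer 5/9
Stage 4: W3 = 5/9; threaded value p + q = 14; r = -33; a(2) = -1*(12) - 2*(-33) = 54; iterating: a(2)=54, a(3)=-78, a(4)=-30, a(5)=186, a(6)=-126, a(7)=-246, a(8)=498, a(9)=-6, a(10)=-990, a(11)=1002, a(12)=978, a(13)=-2982, a(14)=1026, a(15)=4938, a(16)=-6990, a(17)=-2886; answer -2886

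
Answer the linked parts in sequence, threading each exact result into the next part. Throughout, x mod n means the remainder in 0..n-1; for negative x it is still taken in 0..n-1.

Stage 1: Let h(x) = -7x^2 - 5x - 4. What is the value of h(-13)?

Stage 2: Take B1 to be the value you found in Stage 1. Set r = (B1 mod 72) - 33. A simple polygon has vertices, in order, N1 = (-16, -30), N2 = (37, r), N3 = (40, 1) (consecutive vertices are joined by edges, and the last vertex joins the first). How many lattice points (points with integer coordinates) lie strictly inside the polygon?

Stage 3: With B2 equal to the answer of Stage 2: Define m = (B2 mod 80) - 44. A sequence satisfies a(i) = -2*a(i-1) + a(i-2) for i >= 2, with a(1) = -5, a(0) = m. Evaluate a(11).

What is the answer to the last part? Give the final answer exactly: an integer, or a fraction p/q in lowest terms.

Stage 1: -7*(-13)^2 - 5*(-13)^1 - 4 = (-1183) + (65) + (-4) = -1122; answer -1122
Stage 2: B1 = -1122; r = -3; cross terms: (-16*-3 - 37*-30)=1158, (37*1 - 40*-3)=157, (40*-30 - -16*1)=-1184; twice the area = |131| = 131; area = 131/2; boundary points = 1 + 1 + 1 = 3; strictly interior points = area - boundary/2 + 1 = 65; answer 65
Stage 3: B2 = 65; m = 21; a(2) = -2*(-5) + 1*(21) = 31; iterating: a(2)=31, a(3)=-67, a(4)=165, a(5)=-397, a(6)=959, a(7)=-2315, a(8)=5589, a(9)=-13493, a(10)=32575, a(11)=-78643; answer -78643

-78643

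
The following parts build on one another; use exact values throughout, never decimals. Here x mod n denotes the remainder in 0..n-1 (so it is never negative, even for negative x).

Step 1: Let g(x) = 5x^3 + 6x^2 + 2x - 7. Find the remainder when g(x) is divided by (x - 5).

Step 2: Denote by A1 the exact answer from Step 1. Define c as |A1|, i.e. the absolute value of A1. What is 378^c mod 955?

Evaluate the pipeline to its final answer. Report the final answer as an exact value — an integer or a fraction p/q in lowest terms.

Step 1: remainder = value at the root: 5*(5)^3 + 6*(5)^2 + 2*(5)^1 - 7 = (625) + (150) + (10) + (-7) = 778; answer 778
Step 2: A1 = 778; c = 778; squarings mod 955: 378^1=378, 378^2=589, 378^4=256, 378^8=596, 378^16=911, 378^32=26, 378^64=676, 378^128=486, 378^256=311, 378^512=266; 378^778 = 378^2 * 378^8 * 378^256 * 378^512 = 824 (mod 955); answer 824

824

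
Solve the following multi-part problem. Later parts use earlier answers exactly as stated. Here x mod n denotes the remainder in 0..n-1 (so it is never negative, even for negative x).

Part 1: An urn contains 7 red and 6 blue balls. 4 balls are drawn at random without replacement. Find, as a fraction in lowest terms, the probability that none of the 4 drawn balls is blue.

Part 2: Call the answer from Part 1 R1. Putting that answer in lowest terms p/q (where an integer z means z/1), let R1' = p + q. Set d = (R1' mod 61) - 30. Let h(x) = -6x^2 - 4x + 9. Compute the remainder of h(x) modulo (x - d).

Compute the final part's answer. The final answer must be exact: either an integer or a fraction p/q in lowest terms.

-7

Part 1: total draws C(13,4) = 715; favorable C(7,4) = 35; P = 7/143; answer 7/143
Part 2: R1 = 7/143; threaded value p + q = 150; d = -2; remainder = value at the root: -6*(-2)^2 - 4*(-2)^1 + 9 = (-24) + (8) + (9) = -7; answer -7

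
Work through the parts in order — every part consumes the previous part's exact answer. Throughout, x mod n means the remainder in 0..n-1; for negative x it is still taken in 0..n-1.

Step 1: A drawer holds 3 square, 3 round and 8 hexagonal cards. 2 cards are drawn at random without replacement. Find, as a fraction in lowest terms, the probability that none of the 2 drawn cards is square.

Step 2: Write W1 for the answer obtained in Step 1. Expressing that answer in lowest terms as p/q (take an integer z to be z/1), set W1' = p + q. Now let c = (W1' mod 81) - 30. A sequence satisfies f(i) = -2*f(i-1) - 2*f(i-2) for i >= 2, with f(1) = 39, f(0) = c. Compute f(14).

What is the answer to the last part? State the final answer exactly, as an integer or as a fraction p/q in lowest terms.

Step 1: total draws C(14,2) = 91; favorable C(11,2) = 55; P = 55/91; answer 55/91
Step 2: W1 = 55/91; threaded value p + q = 146; c = 35; f(2) = -2*(39) - 2*(35) = -148; iterating: f(2)=-148, f(3)=218, f(4)=-140, f(5)=-156, f(6)=592, f(7)=-872, f(8)=560, f(9)=624, f(10)=-2368, f(11)=3488, f(12)=-2240, f(13)=-2496, f(14)=9472; answer 9472

9472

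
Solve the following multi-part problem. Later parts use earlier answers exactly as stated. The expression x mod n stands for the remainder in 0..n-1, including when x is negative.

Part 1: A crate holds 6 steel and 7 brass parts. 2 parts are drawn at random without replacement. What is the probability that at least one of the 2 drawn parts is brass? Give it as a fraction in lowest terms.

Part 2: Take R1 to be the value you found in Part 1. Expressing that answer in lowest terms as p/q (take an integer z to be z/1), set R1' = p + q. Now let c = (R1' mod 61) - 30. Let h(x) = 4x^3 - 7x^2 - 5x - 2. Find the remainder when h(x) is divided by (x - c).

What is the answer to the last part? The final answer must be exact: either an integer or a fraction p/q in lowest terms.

17542

Part 1: total draws C(13,2) = 78; complement C(6,2) = 15; favorable 78 - 15 = 63; P = 21/26; answer 21/26
Part 2: R1 = 21/26; threaded value p + q = 47; c = 17; remainder = value at the root: 4*(17)^3 - 7*(17)^2 - 5*(17)^1 - 2 = (19652) + (-2023) + (-85) + (-2) = 17542; answer 17542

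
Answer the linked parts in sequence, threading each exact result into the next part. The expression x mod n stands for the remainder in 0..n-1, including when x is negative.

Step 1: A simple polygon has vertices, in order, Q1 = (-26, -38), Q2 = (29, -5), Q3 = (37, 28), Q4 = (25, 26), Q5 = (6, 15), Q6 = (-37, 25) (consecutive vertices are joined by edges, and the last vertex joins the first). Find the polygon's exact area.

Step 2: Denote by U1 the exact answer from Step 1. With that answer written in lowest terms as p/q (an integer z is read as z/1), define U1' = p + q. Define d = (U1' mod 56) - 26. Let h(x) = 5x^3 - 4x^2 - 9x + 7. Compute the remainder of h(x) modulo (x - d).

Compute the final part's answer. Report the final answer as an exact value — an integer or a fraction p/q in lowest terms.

Step 1: cross terms: (-26*-5 - 29*-38)=1232, (29*28 - 37*-5)=997, (37*26 - 25*28)=262, (25*15 - 6*26)=219, (6*25 - -37*15)=705, (-37*-38 - -26*25)=2056; twice the area = |5471| = 5471; area = 5471/2; answer 5471/2
Step 2: U1 = 5471/2; threaded value p + q = 5473; d = 15; remainder = value at the root: 5*(15)^3 - 4*(15)^2 - 9*(15)^1 + 7 = (16875) + (-900) + (-135) + (7) = 15847; answer 15847

15847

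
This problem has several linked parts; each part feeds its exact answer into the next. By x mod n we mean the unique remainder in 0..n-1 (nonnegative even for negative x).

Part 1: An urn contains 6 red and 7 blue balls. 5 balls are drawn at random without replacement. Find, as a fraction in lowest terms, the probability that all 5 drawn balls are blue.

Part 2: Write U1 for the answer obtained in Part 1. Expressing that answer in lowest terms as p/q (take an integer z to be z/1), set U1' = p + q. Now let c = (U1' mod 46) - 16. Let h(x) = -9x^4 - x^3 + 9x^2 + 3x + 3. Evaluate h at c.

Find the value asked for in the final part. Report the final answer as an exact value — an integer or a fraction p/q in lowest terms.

-11535

Part 1: total draws C(13,5) = 1287; favorable C(7,5) = 21; P = 7/429; answer 7/429
Part 2: U1 = 7/429; threaded value p + q = 436; c = 6; -9*(6)^4 - 1*(6)^3 + 9*(6)^2 + 3*(6)^1 + 3 = (-11664) + (-216) + (324) + (18) + (3) = -11535; answer -11535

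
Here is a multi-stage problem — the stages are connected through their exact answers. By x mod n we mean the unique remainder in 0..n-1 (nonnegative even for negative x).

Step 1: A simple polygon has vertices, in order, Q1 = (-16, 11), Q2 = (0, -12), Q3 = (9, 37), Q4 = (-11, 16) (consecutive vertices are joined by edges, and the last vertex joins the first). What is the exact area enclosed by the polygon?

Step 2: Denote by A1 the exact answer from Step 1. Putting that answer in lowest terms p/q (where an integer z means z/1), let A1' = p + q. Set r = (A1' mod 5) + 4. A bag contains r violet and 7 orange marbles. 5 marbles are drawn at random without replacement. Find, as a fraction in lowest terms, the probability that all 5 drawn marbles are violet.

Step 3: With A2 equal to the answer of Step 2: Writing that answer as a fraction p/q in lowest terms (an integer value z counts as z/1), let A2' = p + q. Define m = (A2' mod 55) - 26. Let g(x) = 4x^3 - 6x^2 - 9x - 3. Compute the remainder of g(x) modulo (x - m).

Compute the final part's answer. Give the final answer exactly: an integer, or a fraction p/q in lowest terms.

Step 1: cross terms: (-16*-12 - 0*11)=192, (0*37 - 9*-12)=108, (9*16 - -11*37)=551, (-11*11 - -16*16)=135; twice the area = |986| = 986; area = 493; answer 493
Step 2: A1 = 493; threaded value p + q = 494; r = 8; total draws C(15,5) = 3003; favorable C(8,5) = 56; P = 8/429; answer 8/429
Step 3: A2 = 8/429; threaded value p + q = 437; m = 26; remainder = value at the root: 4*(26)^3 - 6*(26)^2 - 9*(26)^1 - 3 = (70304) + (-4056) + (-234) + (-3) = 66011; answer 66011

66011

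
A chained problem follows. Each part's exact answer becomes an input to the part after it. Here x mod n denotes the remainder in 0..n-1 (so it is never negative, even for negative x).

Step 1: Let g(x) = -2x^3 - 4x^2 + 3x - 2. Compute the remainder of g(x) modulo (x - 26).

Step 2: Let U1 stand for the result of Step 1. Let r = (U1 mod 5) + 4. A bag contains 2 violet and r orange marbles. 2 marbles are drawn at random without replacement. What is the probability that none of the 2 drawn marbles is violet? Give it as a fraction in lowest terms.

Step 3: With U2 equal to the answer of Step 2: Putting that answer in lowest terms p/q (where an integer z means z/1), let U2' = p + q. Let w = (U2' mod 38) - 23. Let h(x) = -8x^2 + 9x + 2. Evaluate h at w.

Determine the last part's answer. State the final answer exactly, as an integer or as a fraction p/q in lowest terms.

Step 1: remainder = value at the root: -2*(26)^3 - 4*(26)^2 + 3*(26)^1 - 2 = (-35152) + (-2704) + (78) + (-2) = -37780; answer -37780
Step 2: U1 = -37780; r = 4; total draws C(6,2) = 15; favorable C(4,2) = 6; P = 2/5; answer 2/5
Step 3: U2 = 2/5; threaded value p + q = 7; w = -16; -8*(-16)^2 + 9*(-16)^1 + 2 = (-2048) + (-144) + (2) = -2190; answer -2190

-2190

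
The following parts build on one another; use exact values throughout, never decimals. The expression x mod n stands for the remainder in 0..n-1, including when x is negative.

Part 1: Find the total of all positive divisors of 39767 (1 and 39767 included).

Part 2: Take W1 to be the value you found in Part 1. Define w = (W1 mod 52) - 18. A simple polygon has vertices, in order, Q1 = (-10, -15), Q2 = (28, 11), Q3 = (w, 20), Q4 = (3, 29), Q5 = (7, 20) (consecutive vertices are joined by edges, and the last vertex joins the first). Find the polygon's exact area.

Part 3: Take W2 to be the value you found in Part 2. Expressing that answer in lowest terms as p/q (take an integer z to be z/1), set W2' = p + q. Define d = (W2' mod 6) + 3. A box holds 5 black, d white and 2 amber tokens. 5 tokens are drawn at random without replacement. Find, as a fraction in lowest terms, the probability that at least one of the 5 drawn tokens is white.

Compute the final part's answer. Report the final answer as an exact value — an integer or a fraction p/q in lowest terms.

283/286

Part 1: 39767 = 7 * 13 * 19 * 23; sigma = (1 + 7) * (1 + 13) * (1 + 19) * (1 + 23) = 8 * 14 * 20 * 24 = 53760; answer 53760
Part 2: W1 = 53760; w = 26; cross terms: (-10*11 - 28*-15)=310, (28*20 - 26*11)=274, (26*29 - 3*20)=694, (3*20 - 7*29)=-143, (7*-15 - -10*20)=95; twice the area = |1230| = 1230; area = 615; answer 615
Part 3: W2 = 615; threaded value p + q = 616; d = 7; total draws C(14,5) = 2002; complement C(7,5) = 21; favorable 2002 - 21 = 1981; P = 283/286; answer 283/286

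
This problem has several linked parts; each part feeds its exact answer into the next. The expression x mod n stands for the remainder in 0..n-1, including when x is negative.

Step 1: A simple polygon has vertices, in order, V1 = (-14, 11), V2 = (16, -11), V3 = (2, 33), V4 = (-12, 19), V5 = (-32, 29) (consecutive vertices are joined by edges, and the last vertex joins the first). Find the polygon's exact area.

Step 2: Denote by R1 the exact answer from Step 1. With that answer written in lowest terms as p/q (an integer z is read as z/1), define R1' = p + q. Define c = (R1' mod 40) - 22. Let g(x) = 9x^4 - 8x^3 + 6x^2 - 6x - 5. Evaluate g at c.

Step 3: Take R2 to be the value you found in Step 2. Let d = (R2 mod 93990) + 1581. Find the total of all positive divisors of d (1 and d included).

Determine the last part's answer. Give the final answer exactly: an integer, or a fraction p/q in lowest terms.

Step 1: cross terms: (-14*-11 - 16*11)=-22, (16*33 - 2*-11)=550, (2*19 - -12*33)=434, (-12*29 - -32*19)=260, (-32*11 - -14*29)=54; twice the area = |1276| = 1276; area = 638; answer 638
Step 2: R1 = 638; threaded value p + q = 639; c = 17; 9*(17)^4 - 8*(17)^3 + 6*(17)^2 - 6*(17)^1 - 5 = (751689) + (-39304) + (1734) + (-102) + (-5) = 714012; answer 714012
Step 3: R2 = 714012; d = 57663; 57663 = 3^2 * 43 * 149; sigma = (1 + 3 + 9) * (1 + 43) * (1 + 149) = 13 * 44 * 150 = 85800; answer 85800

85800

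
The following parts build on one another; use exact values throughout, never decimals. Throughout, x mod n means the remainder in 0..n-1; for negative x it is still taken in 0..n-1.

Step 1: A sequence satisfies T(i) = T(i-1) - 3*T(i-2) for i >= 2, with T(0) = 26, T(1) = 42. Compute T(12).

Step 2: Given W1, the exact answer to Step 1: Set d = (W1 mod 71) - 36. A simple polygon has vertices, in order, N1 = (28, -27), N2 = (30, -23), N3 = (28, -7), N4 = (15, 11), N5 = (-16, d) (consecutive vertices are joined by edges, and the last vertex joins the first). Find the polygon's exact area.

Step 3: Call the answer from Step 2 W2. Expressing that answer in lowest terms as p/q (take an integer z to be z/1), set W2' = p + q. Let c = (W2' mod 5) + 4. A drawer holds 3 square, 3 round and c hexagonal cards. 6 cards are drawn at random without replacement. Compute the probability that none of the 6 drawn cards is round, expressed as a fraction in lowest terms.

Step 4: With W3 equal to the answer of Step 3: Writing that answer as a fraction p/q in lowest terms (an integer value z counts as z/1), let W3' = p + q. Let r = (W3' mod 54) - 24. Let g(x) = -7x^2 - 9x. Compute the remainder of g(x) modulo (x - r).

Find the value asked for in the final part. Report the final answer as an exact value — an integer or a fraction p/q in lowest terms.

-946

Step 1: T(2) = 1*(42) - 3*(26) = -36; iterating: T(2)=-36, T(3)=-162, T(4)=-54, T(5)=432, T(6)=594, T(7)=-702, T(8)=-2484, T(9)=-378, T(10)=7074, T(11)=8208, T(12)=-13014; answer -13014
Step 2: W1 = -13014; d = 14; cross terms: (28*-23 - 30*-27)=166, (30*-7 - 28*-23)=434, (28*11 - 15*-7)=413, (15*14 - -16*11)=386, (-16*-27 - 28*14)=40; twice the area = |1439| = 1439; area = 1439/2; answer 1439/2
Step 3: W2 = 1439/2; threaded value p + q = 1441; c = 5; total draws C(11,6) = 462; favorable C(8,6) = 28; P = 2/33; answer 2/33
Step 4: W3 = 2/33; threaded value p + q = 35; r = 11; remainder = value at the root: -7*(11)^2 - 9*(11)^1 = (-847) + (-99) = -946; answer -946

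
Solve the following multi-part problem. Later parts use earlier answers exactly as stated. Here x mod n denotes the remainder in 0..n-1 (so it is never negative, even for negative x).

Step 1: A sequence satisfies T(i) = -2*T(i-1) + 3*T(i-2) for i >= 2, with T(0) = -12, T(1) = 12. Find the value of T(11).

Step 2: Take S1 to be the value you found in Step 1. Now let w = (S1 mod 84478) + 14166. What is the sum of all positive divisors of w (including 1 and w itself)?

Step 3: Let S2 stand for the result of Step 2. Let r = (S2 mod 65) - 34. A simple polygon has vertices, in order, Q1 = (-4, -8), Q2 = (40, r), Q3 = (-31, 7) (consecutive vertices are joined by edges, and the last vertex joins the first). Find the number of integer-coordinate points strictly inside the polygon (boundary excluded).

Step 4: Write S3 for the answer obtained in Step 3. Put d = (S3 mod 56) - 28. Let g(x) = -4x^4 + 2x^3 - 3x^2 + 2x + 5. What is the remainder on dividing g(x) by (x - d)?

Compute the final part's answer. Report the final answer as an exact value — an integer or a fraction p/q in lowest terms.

Step 1: T(2) = -2*(12) + 3*(-12) = -60; iterating: T(2)=-60, T(3)=156, T(4)=-492, T(5)=1452, T(6)=-4380, T(7)=13116, T(8)=-39372, T(9)=118092, T(10)=-354300, T(11)=1062876; answer 1062876
Step 2: S1 = 1062876; w = 63306; 63306 = 2 * 3^2 * 3517; sigma = (1 + 2) * (1 + 3 + 9) * (1 + 3517) = 3 * 13 * 3518 = 137202; answer 137202
Step 3: S2 = 137202; r = 18; cross terms: (-4*18 - 40*-8)=248, (40*7 - -31*18)=838, (-31*-8 - -4*7)=276; twice the area = |1362| = 1362; area = 681; boundary points = 2 + 1 + 3 = 6; strictly interior points = area - boundary/2 + 1 = 679; answer 679
Step 4: S3 = 679; d = -21; remainder = value at the root: -4*(-21)^4 + 2*(-21)^3 - 3*(-21)^2 + 2*(-21)^1 + 5 = (-777924) + (-18522) + (-1323) + (-42) + (5) = -797806; answer -797806

-797806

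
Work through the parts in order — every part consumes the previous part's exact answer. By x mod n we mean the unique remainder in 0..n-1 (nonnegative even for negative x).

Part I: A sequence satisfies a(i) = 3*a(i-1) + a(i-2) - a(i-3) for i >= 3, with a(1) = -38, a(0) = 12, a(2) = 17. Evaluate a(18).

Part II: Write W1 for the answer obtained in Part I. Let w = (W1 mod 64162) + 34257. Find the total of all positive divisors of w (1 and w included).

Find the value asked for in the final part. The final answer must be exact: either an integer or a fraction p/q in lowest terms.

Part I: a(3) = 3*(17) + 1*(-38) - 1*(12) = 1; iterating: a(3)=1, a(4)=58, a(5)=158, a(6)=531, a(7)=1693, a(8)=5452, a(9)=17518, a(10)=56313, a(11)=181005, a(12)=581810, a(13)=1870122, a(14)=6011171, a(15)=19321825, a(16)=62106524, a(17)=199630226, a(18)=641675377; answer 641675377
Part II: W1 = 641675377; w = 89634; 89634 = 2 * 3 * 14939; sigma = (1 + 2) * (1 + 3) * (1 + 14939) = 3 * 4 * 14940 = 179280; answer 179280

179280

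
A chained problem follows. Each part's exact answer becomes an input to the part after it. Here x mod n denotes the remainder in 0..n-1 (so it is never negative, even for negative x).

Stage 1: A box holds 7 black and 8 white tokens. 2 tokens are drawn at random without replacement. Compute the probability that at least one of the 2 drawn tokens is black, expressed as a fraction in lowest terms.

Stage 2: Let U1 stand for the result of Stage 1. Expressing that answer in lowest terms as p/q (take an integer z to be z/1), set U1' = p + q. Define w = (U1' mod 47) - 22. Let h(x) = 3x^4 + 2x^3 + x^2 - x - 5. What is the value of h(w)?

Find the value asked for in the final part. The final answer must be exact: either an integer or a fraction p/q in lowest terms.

Stage 1: total draws C(15,2) = 105; complement C(8,2) = 28; favorable 105 - 28 = 77; P = 11/15; answer 11/15
Stage 2: U1 = 11/15; threaded value p + q = 26; w = 4; 3*(4)^4 + 2*(4)^3 + 1*(4)^2 - 1*(4)^1 - 5 = (768) + (128) + (16) + (-4) + (-5) = 903; answer 903

903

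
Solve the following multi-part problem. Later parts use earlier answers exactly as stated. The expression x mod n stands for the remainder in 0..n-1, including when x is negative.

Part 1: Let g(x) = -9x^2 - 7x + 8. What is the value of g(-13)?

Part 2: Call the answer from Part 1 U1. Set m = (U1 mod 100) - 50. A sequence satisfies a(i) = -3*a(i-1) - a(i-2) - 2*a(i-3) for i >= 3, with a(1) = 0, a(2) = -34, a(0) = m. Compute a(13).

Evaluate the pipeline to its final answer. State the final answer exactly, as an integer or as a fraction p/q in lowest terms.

1665676

Part 1: -9*(-13)^2 - 7*(-13)^1 + 8 = (-1521) + (91) + (8) = -1422; answer -1422
Part 2: U1 = -1422; m = 28; a(3) = -3*(-34) - 1*(0) - 2*(28) = 46; iterating: a(3)=46, a(4)=-104, a(5)=334, a(6)=-990, a(7)=2844, a(8)=-8210, a(9)=23766, a(10)=-68776, a(11)=198982, a(12)=-575702, a(13)=1665676; answer 1665676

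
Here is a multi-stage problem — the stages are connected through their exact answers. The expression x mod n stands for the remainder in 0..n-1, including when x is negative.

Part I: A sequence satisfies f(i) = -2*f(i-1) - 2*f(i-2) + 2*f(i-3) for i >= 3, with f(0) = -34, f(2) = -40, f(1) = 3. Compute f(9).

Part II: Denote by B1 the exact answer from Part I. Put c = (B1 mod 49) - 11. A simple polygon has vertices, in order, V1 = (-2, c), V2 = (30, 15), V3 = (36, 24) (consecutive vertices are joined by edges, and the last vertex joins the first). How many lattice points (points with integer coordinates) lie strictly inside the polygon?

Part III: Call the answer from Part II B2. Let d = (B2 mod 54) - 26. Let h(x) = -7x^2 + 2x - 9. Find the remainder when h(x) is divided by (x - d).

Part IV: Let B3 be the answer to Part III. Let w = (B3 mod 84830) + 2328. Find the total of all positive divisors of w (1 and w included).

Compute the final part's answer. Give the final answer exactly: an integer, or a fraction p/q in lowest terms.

Part I: f(3) = -2*(-40) - 2*(3) + 2*(-34) = 6; iterating: f(3)=6, f(4)=74, f(5)=-240, f(6)=344, f(7)=-60, f(8)=-1048, f(9)=2904; answer 2904
Part II: B1 = 2904; c = 2; cross terms: (-2*15 - 30*2)=-90, (30*24 - 36*15)=180, (36*2 - -2*24)=120; twice the area = |210| = 210; area = 105; boundary points = 1 + 3 + 2 = 6; strictly interior points = area - boundary/2 + 1 = 103; answer 103
Part III: B2 = 103; d = 23; remainder = value at the root: -7*(23)^2 + 2*(23)^1 - 9 = (-3703) + (46) + (-9) = -3666; answer -3666
Part IV: B3 = -3666; w = 83492; 83492 = 2^2 * 20873; sigma = (1 + 2 + 4) * (1 + 20873) = 7 * 20874 = 146118; answer 146118

146118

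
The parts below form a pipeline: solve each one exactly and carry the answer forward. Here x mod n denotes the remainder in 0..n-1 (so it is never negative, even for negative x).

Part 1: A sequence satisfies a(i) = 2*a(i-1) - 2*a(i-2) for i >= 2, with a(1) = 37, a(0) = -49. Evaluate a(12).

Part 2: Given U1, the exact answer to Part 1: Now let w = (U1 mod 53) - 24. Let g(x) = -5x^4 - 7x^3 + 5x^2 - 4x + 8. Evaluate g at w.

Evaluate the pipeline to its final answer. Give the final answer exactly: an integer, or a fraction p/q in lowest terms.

Part 1: a(2) = 2*(37) - 2*(-49) = 172; iterating: a(2)=172, a(3)=270, a(4)=196, a(5)=-148, a(6)=-688, a(7)=-1080, a(8)=-784, a(9)=592, a(10)=2752, a(11)=4320, a(12)=3136; answer 3136
Part 2: U1 = 3136; w = -15; -5*(-15)^4 - 7*(-15)^3 + 5*(-15)^2 - 4*(-15)^1 + 8 = (-253125) + (23625) + (1125) + (60) + (8) = -228307; answer -228307

-228307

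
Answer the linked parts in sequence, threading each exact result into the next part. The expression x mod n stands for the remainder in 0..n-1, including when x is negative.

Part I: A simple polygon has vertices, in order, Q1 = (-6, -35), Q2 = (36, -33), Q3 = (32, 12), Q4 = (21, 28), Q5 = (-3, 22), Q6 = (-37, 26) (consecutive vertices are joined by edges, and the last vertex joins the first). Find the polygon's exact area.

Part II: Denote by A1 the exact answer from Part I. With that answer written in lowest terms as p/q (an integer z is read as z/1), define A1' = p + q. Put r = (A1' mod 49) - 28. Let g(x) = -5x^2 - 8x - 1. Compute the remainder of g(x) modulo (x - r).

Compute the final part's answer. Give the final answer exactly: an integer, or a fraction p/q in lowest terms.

-2689

Part I: cross terms: (-6*-33 - 36*-35)=1458, (36*12 - 32*-33)=1488, (32*28 - 21*12)=644, (21*22 - -3*28)=546, (-3*26 - -37*22)=736, (-37*-35 - -6*26)=1451; twice the area = |6323| = 6323; area = 6323/2; answer 6323/2
Part II: A1 = 6323/2; threaded value p + q = 6325; r = -24; remainder = value at the root: -5*(-24)^2 - 8*(-24)^1 - 1 = (-2880) + (192) + (-1) = -2689; answer -2689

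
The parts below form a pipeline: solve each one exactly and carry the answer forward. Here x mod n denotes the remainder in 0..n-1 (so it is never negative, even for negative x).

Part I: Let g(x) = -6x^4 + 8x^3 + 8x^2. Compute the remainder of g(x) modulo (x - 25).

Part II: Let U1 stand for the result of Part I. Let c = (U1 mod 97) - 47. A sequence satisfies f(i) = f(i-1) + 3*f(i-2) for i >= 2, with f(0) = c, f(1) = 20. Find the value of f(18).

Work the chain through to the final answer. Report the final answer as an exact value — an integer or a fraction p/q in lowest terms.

Part I: remainder = value at the root: -6*(25)^4 + 8*(25)^3 + 8*(25)^2 = (-2343750) + (125000) + (5000) = -2213750; answer -2213750
Part II: U1 = -2213750; c = 34; f(2) = 1*(20) + 3*(34) = 122; iterating: f(2)=122, f(3)=182, f(4)=548, f(5)=1094, f(6)=2738, f(7)=6020, f(8)=14234, f(9)=32294, f(10)=74996, f(11)=171878, f(12)=396866, f(13)=912500, f(14)=2103098, f(15)=4840598, f(16)=11149892, f(17)=25671686, f(18)=59121362; answer 59121362

59121362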